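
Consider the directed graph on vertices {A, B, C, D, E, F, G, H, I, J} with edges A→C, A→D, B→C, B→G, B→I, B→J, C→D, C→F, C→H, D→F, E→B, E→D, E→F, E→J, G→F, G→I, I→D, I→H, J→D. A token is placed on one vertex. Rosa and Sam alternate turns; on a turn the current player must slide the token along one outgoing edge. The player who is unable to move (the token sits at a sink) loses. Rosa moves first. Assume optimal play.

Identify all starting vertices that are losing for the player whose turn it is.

Work bottom-up. With no move the player to move loses. Otherwise the position is W if at least one move leads to an L position for the opponent, and L if every move leads to a W.
Every edge goes from a vertex to one that appears earlier in the order F, H, D, C, J, I, A, G, B, E, so processing vertices in that order labels each vertex after all of its successors.
F: no outgoing edge → L
H: no outgoing edge → L
D: →F(L), so W
C: →H(L), so W
J: →D(W) only, which is W, so L
I: →H(L), so W
A: →C(W), D(W) — all W, so L
G: →F(L), so W
B: →J(L), so W
E: →J(L), so W
Reading off the rows marked L gives the requested list; there are 4 such vertices.

A, F, H, J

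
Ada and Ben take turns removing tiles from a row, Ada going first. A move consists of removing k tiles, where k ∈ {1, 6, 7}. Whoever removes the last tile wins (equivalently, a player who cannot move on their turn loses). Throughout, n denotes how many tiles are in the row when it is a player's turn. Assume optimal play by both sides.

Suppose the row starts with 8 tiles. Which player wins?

Ada wins.

Classify positions by backward induction: terminal positions (no move available) are L. From any other position, the mover wins iff some move reaches an L.
n=0: no move → L
n=1: can move to 0, which is L ⇒ W
n=2: the only move is to 1(W), a W ⇒ L
n=3: can move to 2, which is L ⇒ W
n=4: the only move is to 3(W), a W ⇒ L
n=5: can move to 4, which is L ⇒ W
n=6: can move to 0, which is L ⇒ W
n=7: can move to 0, which is L ⇒ W
n=8: can move to 2, which is L ⇒ W
From 8 Ada can remove 6, leaving 2, reaching an L position.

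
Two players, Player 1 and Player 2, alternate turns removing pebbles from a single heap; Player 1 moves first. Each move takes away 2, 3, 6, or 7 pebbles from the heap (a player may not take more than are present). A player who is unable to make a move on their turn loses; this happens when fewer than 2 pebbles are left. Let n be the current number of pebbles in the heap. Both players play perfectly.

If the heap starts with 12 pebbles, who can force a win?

Work bottom-up. With no move the player to move loses. Otherwise the position is W if at least one move leads to an L position for the opponent, and L if every move leads to a W.
n=0: no move → L
n=1: no move → L
n=2: reaches L-position 0 → W
n=3: reaches L-position 1 → W
n=4: reaches L-position 1 → W
n=5: only reaches 3(W), 2(W), all W → L
n=6: reaches L-position 0 → W
n=7: reaches L-position 5 → W
n=8: reaches L-position 5 → W
n=9: only reaches 7(W), 6(W), 3(W), 2(W), all W → L
n=10: only reaches 8(W), 7(W), 4(W), 3(W), all W → L
n=11: reaches L-position 9 → W
n=12: reaches L-position 10 → W
The starting position 12 is W: Player 1 should remove 2, leaving 10, handing over an L position.

Player 1 wins.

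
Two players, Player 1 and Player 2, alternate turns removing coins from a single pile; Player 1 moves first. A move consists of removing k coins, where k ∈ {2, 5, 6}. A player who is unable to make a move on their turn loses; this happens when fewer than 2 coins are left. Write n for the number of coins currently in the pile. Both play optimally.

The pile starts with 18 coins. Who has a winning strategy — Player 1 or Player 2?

Player 1 wins.

Use the standard recursion: the mover loses at a terminal position; elsewhere, the mover wins exactly when some move hands the opponent an L position.
n=0: no move → L
n=1: no move → L
n=2: →0(L), so W
n=3: →1(L), so W
n=4: →2(W) only, which is W, so L
n=5: →0(L), so W
n=6: →4(L), so W
n=7: →1(L), so W
n=8: →6(W), 3(W), 2(W) — all W, so L
n=9: →4(L), so W
n=10: →8(L), so W
n=11: →9(W), 6(W), 5(W) — all W, so L
n=12: →10(W), 7(W), 6(W) — all W, so L
n=13: →11(L), so W
n=14: →12(L), so W
n=15: →13(W), 10(W), 9(W) — all W, so L
n=16: →11(L), so W
n=17: →15(L), so W
n=18: →12(L), so W
From 18 Player 1 can remove 6, leaving 12, reaching an L position.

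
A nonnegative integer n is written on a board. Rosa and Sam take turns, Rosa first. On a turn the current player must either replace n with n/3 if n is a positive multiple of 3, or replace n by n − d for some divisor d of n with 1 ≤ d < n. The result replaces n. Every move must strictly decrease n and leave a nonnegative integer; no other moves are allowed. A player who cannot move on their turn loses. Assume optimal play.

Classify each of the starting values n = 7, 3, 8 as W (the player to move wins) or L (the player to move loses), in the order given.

Classify positions by backward induction: terminal positions (no move available) are L. From any other position, the mover wins iff some move reaches an L.
n=0: no move → L
n=1: no move → L
n=2: can move to 1, which is L ⇒ W
n=3: can move to 1, which is L ⇒ W
n=4: moves to 2(W), 3(W); every one is W ⇒ L
n=5: can move to 4, which is L ⇒ W
n=6: can move to 4, which is L ⇒ W
n=7: the only move is to 6(W), a W ⇒ L
n=8: can move to 4, which is L ⇒ W

7: L, 3: W, 8: W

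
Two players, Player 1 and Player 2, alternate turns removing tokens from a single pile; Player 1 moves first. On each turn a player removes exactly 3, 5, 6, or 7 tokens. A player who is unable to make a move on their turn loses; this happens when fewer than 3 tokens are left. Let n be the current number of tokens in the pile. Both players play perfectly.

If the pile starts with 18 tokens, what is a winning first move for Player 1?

Classify positions by backward induction: terminal positions (no move available) are L. From any other position, the mover wins iff some move reaches an L.
n=0: no move → L
n=1: no move → L
n=2: no move → L
n=3: reaches L-position 0 → W
n=4: reaches L-position 1 → W
n=5: reaches L-position 2 → W
n=6: reaches L-position 1 → W
n=7: reaches L-position 2 → W
n=8: reaches L-position 2 → W
n=9: reaches L-position 2 → W
n=10: only reaches 7(W), 5(W), 4(W), 3(W), all W → L
n=11: only reaches 8(W), 6(W), 5(W), 4(W), all W → L
n=12: only reaches 9(W), 7(W), 6(W), 5(W), all W → L
n=13: reaches L-position 10 → W
n=14: reaches L-position 11 → W
n=15: reaches L-position 12 → W
n=16: reaches L-position 11 → W
n=17: reaches L-position 12 → W
n=18: reaches L-position 12 → W
From 18, the L positions reachable in one move are: 12, 11. Any move reaching one of these is winning.

Remove 6, leaving 12.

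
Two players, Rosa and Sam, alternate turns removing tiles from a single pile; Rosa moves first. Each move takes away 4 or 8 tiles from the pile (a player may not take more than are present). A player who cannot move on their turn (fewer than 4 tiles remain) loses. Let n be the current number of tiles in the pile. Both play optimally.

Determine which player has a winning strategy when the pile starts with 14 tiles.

Classify positions by backward induction: terminal positions (no move available) are L. From any other position, the mover wins iff some move reaches an L.
n=0: no move → L
n=1: no move → L
n=2: no move → L
n=3: no move → L
n=4: →0(L), so W
n=5: →1(L), so W
n=6: →2(L), so W
n=7: →3(L), so W
n=8: →0(L), so W
n=9: →1(L), so W
n=10: →2(L), so W
n=11: →3(L), so W
n=12: →8(W), 4(W) — all W, so L
n=13: →9(W), 5(W) — all W, so L
n=14: →10(W), 6(W) — all W, so L
The starting position 14 is L: whatever Rosa does, the opponent receives a W position.

Sam wins.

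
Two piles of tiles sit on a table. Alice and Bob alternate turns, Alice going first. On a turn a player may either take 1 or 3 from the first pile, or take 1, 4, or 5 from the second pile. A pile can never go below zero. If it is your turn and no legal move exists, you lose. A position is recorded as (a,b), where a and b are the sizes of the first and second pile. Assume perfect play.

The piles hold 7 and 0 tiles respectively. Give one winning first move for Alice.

Build the W/L table. Terminal = L. A non-terminal position is W if it has a move to some L; otherwise it is L.
No move ever increases a pile, so every position that can arise here has a ≤ 7 and b ≤ 0; it is enough to label the cells with 0 ≤ a ≤ 7 and 0 ≤ b ≤ 0.
Every move lowers a or b (never raises either), so fill the grid row by row in increasing a, and left to right within a row: each cell's successors are then already labelled.
      b=0
a=0:    L
a=1:    W
a=2:    L
a=3:    W
a=4:    L
a=5:    W
a=6:    L
a=7:    W
Cells with no legal move (terminal, hence L): (0,0).
The remaining L cells, each justified by listing all of its moves:
(2,0): only reaches (1,0)(W), which is W → L
(4,0): only reaches (3,0)(W), (1,0)(W), all W → L
(6,0): only reaches (5,0)(W), (3,0)(W), all W → L
Every other cell has at least one move into one of the L cells above, so it is W.
From (7,0), the L positions reachable in one move are: (6,0), (4,0). Any move reaching one of these is winning.

Move to (6,0).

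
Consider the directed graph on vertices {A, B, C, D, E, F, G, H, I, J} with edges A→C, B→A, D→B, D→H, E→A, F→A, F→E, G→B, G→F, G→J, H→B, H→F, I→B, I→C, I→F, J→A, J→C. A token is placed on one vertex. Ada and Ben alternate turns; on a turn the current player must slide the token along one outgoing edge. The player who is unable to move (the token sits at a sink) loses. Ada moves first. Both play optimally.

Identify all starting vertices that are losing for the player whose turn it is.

B, C, E

Work bottom-up. With no move the player to move loses. Otherwise the position is W if at least one move leads to an L position for the opponent, and L if every move leads to a W.
Every edge goes from a vertex to one that appears earlier in the order C, A, E, B, F, I, J, H, D, G, so processing vertices in that order labels each vertex after all of its successors.
C: no outgoing edge → L
A: reaches L-position C → W
E: only reaches A(W), which is W → L
B: only reaches A(W), which is W → L
F: reaches L-position E → W
I: reaches L-position B → W
J: reaches L-position C → W
H: reaches L-position B → W
D: reaches L-position B → W
G: reaches L-position B → W
Reading off the rows marked L gives the requested list; there are 3 such vertices.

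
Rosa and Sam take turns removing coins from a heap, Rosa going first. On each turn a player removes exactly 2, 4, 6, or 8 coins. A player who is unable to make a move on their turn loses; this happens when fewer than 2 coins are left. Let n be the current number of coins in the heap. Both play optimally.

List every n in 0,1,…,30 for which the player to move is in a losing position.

Positions with no move are L. A position that does have a move is losing for the player to move precisely when every available move leads to a winning position for the opponent. Fill in the labels:
n=0: no move → L
n=1: no move → L
n=2: →0(L), so W
n=3: →1(L), so W
n=4: →0(L), so W
n=5: →1(L), so W
n=6: →0(L), so W
n=7: →1(L), so W
n=8: →0(L), so W
n=9: →1(L), so W
n=10: →8(W), 6(W), 4(W), 2(W) — all W, so L
n=11: →9(W), 7(W), 5(W), 3(W) — all W, so L
n=12: →10(L), so W
n=13: →11(L), so W
n=14: →10(L), so W
n=15: →11(L), so W
n=16: →10(L), so W
n=17: →11(L), so W
n=18: →10(L), so W
n=19: →11(L), so W
n=20: →18(W), 16(W), 14(W), 12(W) — all W, so L
n=21: →19(W), 17(W), 15(W), 13(W) — all W, so L
n=22: →20(L), so W
n=23: →21(L), so W
n=24: →20(L), so W
n=25: →21(L), so W
n=26: →20(L), so W
n=27: →21(L), so W
n=28: →20(L), so W
n=29: →21(L), so W
n=30: →28(W), 26(W), 24(W), 22(W) — all W, so L
Reading off the rows marked L gives the requested list; there are 7 such values of n.

0, 1, 10, 11, 20, 21, 30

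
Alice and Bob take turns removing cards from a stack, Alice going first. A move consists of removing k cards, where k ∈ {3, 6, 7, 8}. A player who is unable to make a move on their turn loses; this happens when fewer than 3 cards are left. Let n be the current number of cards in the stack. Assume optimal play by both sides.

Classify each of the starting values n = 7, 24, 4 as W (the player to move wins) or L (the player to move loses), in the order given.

Use the standard recursion: the mover loses at a terminal position; elsewhere, the mover wins exactly when some move hands the opponent an L position.
n=0: no move → L
n=1: no move → L
n=2: no move → L
n=3: →0(L), so W
n=4: →1(L), so W
n=5: →2(L), so W
n=6: →0(L), so W
n=7: →1(L), so W
n=8: →2(L), so W
n=9: →2(L), so W
n=10: →2(L), so W
n=11: →8(W), 5(W), 4(W), 3(W) — all W, so L
n=12: →9(W), 6(W), 5(W), 4(W) — all W, so L
n=13: →10(W), 7(W), 6(W), 5(W) — all W, so L
n=14: →11(L), so W
n=15: →12(L), so W
n=16: →13(L), so W
n=17: →11(L), so W
n=18: →12(L), so W
n=19: →13(L), so W
n=20: →13(L), so W
n=21: →13(L), so W
n=22: →19(W), 16(W), 15(W), 14(W) — all W, so L
n=23: →20(W), 17(W), 16(W), 15(W) — all W, so L
n=24: →21(W), 18(W), 17(W), 16(W) — all W, so L

7: W, 24: L, 4: W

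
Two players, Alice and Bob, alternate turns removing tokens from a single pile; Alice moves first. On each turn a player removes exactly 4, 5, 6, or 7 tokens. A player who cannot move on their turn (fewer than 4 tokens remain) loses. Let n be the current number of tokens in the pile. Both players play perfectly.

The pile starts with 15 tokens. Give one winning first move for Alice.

Compute win/loss labels from the base case upward. A position with no move is L. Any other position is W if it can reach an L in one move, else L.
n=0: no move → L
n=1: no move → L
n=2: no move → L
n=3: no move → L
n=4: →0(L), so W
n=5: →1(L), so W
n=6: →2(L), so W
n=7: →3(L), so W
n=8: →3(L), so W
n=9: →3(L), so W
n=10: →3(L), so W
n=11: →7(W), 6(W), 5(W), 4(W) — all W, so L
n=12: →8(W), 7(W), 6(W), 5(W) — all W, so L
n=13: →9(W), 8(W), 7(W), 6(W) — all W, so L
n=14: →10(W), 9(W), 8(W), 7(W) — all W, so L
n=15: →11(L), so W
From 15, the L positions reachable in one move are: 11.

Remove 4, leaving 11.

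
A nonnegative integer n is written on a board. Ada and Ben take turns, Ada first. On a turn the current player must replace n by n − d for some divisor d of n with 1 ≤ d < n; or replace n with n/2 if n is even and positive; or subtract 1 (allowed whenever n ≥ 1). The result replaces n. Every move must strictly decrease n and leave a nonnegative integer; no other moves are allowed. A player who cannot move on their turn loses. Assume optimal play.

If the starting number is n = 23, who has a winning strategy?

Work bottom-up. With no move the player to move loses. Otherwise the position is W if at least one move leads to an L position for the opponent, and L if every move leads to a W.
n=0: no move → L
n=1: →0(L), so W
n=2: →1(W) only, which is W, so L
n=3: →2(L), so W
n=4: →2(L), so W
n=5: →4(W) only, which is W, so L
n=6: →5(L), so W
n=7: →6(W) only, which is W, so L
n=8: →7(L), so W
n=9: →6(W), 8(W) — all W, so L
n=10: →5(L), so W
n=11: →10(W) only, which is W, so L
n=12: →9(L), so W
n=13: →12(W) only, which is W, so L
n=14: →7(L), so W
n=15: →10(W), 12(W), 14(W) — all W, so L
n=16: →15(L), so W
n=17: →16(W) only, which is W, so L
n=18: →9(L), so W
n=19: →18(W) only, which is W, so L
n=20: →15(L), so W
n=21: →14(W), 18(W), 20(W) — all W, so L
n=22: →11(L), so W
n=23: →22(W) only, which is W, so L
The starting position 23 is L: whatever Ada does, the opponent receives a W position.

Ben wins.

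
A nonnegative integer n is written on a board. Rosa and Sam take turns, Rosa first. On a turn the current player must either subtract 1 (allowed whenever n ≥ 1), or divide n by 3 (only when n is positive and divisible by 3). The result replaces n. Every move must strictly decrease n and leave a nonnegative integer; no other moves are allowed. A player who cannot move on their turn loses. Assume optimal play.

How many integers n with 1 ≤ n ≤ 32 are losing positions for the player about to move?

Build the W/L table. Terminal = L. A non-terminal position is W if it has a move to some L; otherwise it is L.
n=0: no move → L
n=1: W (go to 0, an L position)
n=2: L (sole option 1(W) is W)
n=3: W (go to 2, an L position)
n=4: L (sole option 3(W) is W)
n=5: W (go to 4, an L position)
n=6: W (go to 2, an L position)
n=7: L (sole option 6(W) is W)
n=8: W (go to 7, an L position)
n=9: L (options 3(W), 8(W) are all W)
n=10: W (go to 9, an L position)
n=11: L (sole option 10(W) is W)
n=12: W (go to 4, an L position)
n=13: L (sole option 12(W) is W)
n=14: W (go to 13, an L position)
n=15: L (options 5(W), 14(W) are all W)
n=16: W (go to 15, an L position)
n=17: L (sole option 16(W) is W)
n=18: W (go to 17, an L position)
n=19: L (sole option 18(W) is W)
n=20: W (go to 19, an L position)
n=21: W (go to 7, an L position)
n=22: L (sole option 21(W) is W)
n=23: W (go to 22, an L position)
n=24: L (options 8(W), 23(W) are all W)
n=25: W (go to 24, an L position)
n=26: L (sole option 25(W) is W)
n=27: W (go to 9, an L position)
n=28: L (sole option 27(W) is W)
n=29: W (go to 28, an L position)
n=30: L (options 10(W), 29(W) are all W)
n=31: W (go to 30, an L position)
n=32: L (sole option 31(W) is W)
L entries with 1 ≤ n ≤ 32 (n=0 is outside the asked range and is not counted): n = 2, 4, 7, 9, 11, 13, 15, 17, 19, 22, 24, 26, 28, 30, 32; that makes 15.

15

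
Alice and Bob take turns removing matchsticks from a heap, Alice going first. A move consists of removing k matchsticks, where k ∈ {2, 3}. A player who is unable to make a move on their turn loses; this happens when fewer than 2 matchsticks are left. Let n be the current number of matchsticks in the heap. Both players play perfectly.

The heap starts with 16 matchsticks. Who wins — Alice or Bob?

Use the standard recursion: the mover loses at a terminal position; elsewhere, the mover wins exactly when some move hands the opponent an L position.
n=0: no move → L
n=1: no move → L
n=2: reaches L-position 0 → W
n=3: reaches L-position 1 → W
n=4: reaches L-position 1 → W
n=5: only reaches 3(W), 2(W), all W → L
n=6: only reaches 4(W), 3(W), all W → L
n=7: reaches L-position 5 → W
n=8: reaches L-position 6 → W
n=9: reaches L-position 6 → W
n=10: only reaches 8(W), 7(W), all W → L
n=11: only reaches 9(W), 8(W), all W → L
n=12: reaches L-position 10 → W
n=13: reaches L-position 11 → W
n=14: reaches L-position 11 → W
n=15: only reaches 13(W), 12(W), all W → L
n=16: only reaches 14(W), 13(W), all W → L
Every move from 16 reaches a W position, so the mover loses.

Bob wins.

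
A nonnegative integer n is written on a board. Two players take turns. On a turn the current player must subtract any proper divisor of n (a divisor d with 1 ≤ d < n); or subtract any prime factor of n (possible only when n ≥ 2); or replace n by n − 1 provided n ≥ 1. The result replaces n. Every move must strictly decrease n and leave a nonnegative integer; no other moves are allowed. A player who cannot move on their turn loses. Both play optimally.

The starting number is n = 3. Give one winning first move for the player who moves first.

Move to 0.

Positions with no move are L. A position that does have a move is losing for the player to move precisely when every available move leads to a winning position for the opponent. Fill in the labels:
n=0: no move → L
n=1: can move to 0, which is L ⇒ W
n=2: can move to 0, which is L ⇒ W
n=3: can move to 0, which is L ⇒ W
From 3, the L positions reachable in one move are: 0.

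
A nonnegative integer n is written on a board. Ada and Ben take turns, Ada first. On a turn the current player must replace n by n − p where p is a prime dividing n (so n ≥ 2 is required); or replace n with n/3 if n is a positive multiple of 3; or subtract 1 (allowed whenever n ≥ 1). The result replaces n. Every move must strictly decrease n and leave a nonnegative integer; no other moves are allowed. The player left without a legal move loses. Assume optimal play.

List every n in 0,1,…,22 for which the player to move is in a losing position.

Classify positions by backward induction: terminal positions (no move available) are L. From any other position, the mover wins iff some move reaches an L.
n=0: no move → L
n=1: →0(L), so W
n=2: →0(L), so W
n=3: →0(L), so W
n=4: →2(W), 3(W) — all W, so L
n=5: →0(L), so W
n=6: →4(L), so W
n=7: →0(L), so W
n=8: →6(W), 7(W) — all W, so L
n=9: →8(L), so W
n=10: →8(L), so W
n=11: →0(L), so W
n=12: →4(L), so W
n=13: →0(L), so W
n=14: →7(W), 12(W), 13(W) — all W, so L
n=15: →14(L), so W
n=16: →14(L), so W
n=17: →0(L), so W
n=18: →6(W), 15(W), 16(W), 17(W) — all W, so L
n=19: →0(L), so W
n=20: →18(L), so W
n=21: →14(L), so W
n=22: →11(W), 20(W), 21(W) — all W, so L
Reading off the rows marked L gives the requested list; there are 6 such values of n.

0, 4, 8, 14, 18, 22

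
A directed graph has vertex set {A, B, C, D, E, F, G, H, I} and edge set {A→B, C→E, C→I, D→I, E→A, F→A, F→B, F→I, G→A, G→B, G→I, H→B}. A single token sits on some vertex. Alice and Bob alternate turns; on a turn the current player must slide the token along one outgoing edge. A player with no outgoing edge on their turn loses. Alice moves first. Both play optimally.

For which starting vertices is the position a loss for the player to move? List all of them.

Positions with no move are L. A position that does have a move is losing for the player to move precisely when every available move leads to a winning position for the opponent. Fill in the labels:
Every edge goes from a vertex to one that appears earlier in the order I, B, A, E, C, D, H, G, F, so processing vertices in that order labels each vertex after all of its successors.
I: no outgoing edge → L
B: no outgoing edge → L
A: W (go to B, an L position)
E: L (sole option A(W) is W)
C: W (go to E, an L position)
D: W (go to I, an L position)
H: W (go to B, an L position)
G: W (go to B, an L position)
F: W (go to B, an L position)
The losing starting vertices are exactly the entries labelled L in this table (3 of them).

B, E, I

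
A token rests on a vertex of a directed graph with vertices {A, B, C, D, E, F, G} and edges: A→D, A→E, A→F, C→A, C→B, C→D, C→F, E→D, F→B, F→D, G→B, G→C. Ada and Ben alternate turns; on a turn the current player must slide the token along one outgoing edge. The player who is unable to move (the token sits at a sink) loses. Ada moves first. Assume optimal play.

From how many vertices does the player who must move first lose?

Work bottom-up. With no move the player to move loses. Otherwise the position is W if at least one move leads to an L position for the opponent, and L if every move leads to a W.
Every edge goes from a vertex to one that appears earlier in the order B, D, F, E, A, C, G, so processing vertices in that order labels each vertex after all of its successors.
B: no outgoing edge → L
D: no outgoing edge → L
F: reaches L-position D → W
E: reaches L-position D → W
A: reaches L-position D → W
C: reaches L-position D → W
G: reaches L-position B → W
The L vertices are B, D; that is 2 in all.

2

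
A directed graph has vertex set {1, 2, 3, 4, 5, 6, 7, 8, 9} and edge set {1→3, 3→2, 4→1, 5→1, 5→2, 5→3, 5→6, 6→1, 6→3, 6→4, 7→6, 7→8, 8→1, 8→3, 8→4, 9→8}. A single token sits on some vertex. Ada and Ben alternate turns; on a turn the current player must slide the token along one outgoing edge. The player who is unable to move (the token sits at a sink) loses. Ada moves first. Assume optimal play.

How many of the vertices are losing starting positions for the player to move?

Compute win/loss labels from the base case upward. A position with no move is L. Any other position is W if it can reach an L in one move, else L.
Every edge goes from a vertex to one that appears earlier in the order 2, 3, 1, 4, 6, 5, 8, 7, 9, so processing vertices in that order labels each vertex after all of its successors.
2: no outgoing edge → L
3: can move to 2, which is L ⇒ W
1: the only move is to 3(W), a W ⇒ L
4: can move to 1, which is L ⇒ W
6: can move to 1, which is L ⇒ W
5: can move to 1, which is L ⇒ W
8: can move to 1, which is L ⇒ W
7: moves to 8(W), 6(W); every one is W ⇒ L
9: the only move is to 8(W), a W ⇒ L
The L vertices are 1, 2, 7, 9; that is 4 in all.

4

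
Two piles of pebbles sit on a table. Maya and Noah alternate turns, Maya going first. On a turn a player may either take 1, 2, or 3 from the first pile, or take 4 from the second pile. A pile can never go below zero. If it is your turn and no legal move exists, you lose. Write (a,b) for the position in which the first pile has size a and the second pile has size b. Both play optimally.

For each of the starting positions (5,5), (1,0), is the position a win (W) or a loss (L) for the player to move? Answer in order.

(5,5): L, (1,0): W

Build the W/L table. Terminal = L. A non-terminal position is W if it has a move to some L; otherwise it is L.
No move ever increases a pile, so every position that can arise here has a ≤ 5 and b ≤ 5; it is enough to label the cells with 0 ≤ a ≤ 5 and 0 ≤ b ≤ 5.
Every move lowers a or b (never raises either), so fill the grid row by row in increasing a, and left to right within a row: each cell's successors are then already labelled.
      b=0  b=1  b=2  b=3  b=4  b=5
a=0:    L    L    L    L    W    W
a=1:    W    W    W    W    L    L
a=2:    W    W    W    W    W    W
a=3:    W    W    W    W    W    W
a=4:    L    L    L    L    W    W
a=5:    W    W    W    W    L    L
Cells with no legal move (terminal, hence L): (0,0), (0,1), (0,2), (0,3).
The remaining L cells, each justified by listing all of its moves:
(1,4): only reaches (0,4)(W), (1,0)(W), all W → L
(1,5): only reaches (0,5)(W), (1,1)(W), all W → L
(4,0): only reaches (3,0)(W), (2,0)(W), (1,0)(W), all W → L
(4,1): only reaches (3,1)(W), (2,1)(W), (1,1)(W), all W → L
(4,2): only reaches (3,2)(W), (2,2)(W), (1,2)(W), all W → L
(4,3): only reaches (3,3)(W), (2,3)(W), (1,3)(W), all W → L
(5,4): only reaches (4,4)(W), (3,4)(W), (2,4)(W), (5,0)(W), all W → L
(5,5): only reaches (4,5)(W), (3,5)(W), (2,5)(W), (5,1)(W), all W → L
Every other cell has at least one move into one of the L cells above, so it is W.
(5,5): one of the L cells justified above, so L
(1,0): the move to (0,0) reaches an L cell, so W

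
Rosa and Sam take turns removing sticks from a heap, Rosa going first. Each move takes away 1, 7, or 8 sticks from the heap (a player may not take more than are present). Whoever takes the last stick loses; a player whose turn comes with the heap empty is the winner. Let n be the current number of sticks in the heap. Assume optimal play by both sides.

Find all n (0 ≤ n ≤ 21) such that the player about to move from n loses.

Classify positions by backward induction: terminal positions (no move available) are W. From any other position, the mover wins iff some move reaches an L.
n=0: no move; the opponent has just taken the last stick and therefore loses → W
n=1: only reaches 0(W), which is W → L
n=2: reaches L-position 1 → W
n=3: only reaches 2(W), which is W → L
n=4: reaches L-position 3 → W
n=5: only reaches 4(W), which is W → L
n=6: reaches L-position 5 → W
n=7: only reaches 6(W), 0(W), all W → L
n=8: reaches L-position 7 → W
n=9: reaches L-position 1 → W
n=10: reaches L-position 3 → W
n=11: reaches L-position 3 → W
n=12: reaches L-position 5 → W
n=13: reaches L-position 5 → W
n=14: reaches L-position 7 → W
n=15: reaches L-position 7 → W
n=16: only reaches 15(W), 9(W), 8(W), all W → L
n=17: reaches L-position 16 → W
n=18: only reaches 17(W), 11(W), 10(W), all W → L
n=19: reaches L-position 18 → W
n=20: only reaches 19(W), 13(W), 12(W), all W → L
n=21: reaches L-position 20 → W
Reading off the rows marked L gives the requested list; there are 7 such values of n.

1, 3, 5, 7, 16, 18, 20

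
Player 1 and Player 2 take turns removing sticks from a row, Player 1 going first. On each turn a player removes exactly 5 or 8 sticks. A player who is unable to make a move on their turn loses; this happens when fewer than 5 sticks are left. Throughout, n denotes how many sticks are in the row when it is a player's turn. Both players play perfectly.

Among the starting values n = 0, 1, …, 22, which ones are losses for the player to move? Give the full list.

0, 1, 2, 3, 4, 13, 14, 15, 16, 17

Use the standard recursion: the mover loses at a terminal position; elsewhere, the mover wins exactly when some move hands the opponent an L position.
n=0: no move → L
n=1: no move → L
n=2: no move → L
n=3: no move → L
n=4: no move → L
n=5: reaches L-position 0 → W
n=6: reaches L-position 1 → W
n=7: reaches L-position 2 → W
n=8: reaches L-position 3 → W
n=9: reaches L-position 4 → W
n=10: reaches L-position 2 → W
n=11: reaches L-position 3 → W
n=12: reaches L-position 4 → W
n=13: only reaches 8(W), 5(W), all W → L
n=14: only reaches 9(W), 6(W), all W → L
n=15: only reaches 10(W), 7(W), all W → L
n=16: only reaches 11(W), 8(W), all W → L
n=17: only reaches 12(W), 9(W), all W → L
n=18: reaches L-position 13 → W
n=19: reaches L-position 14 → W
n=20: reaches L-position 15 → W
n=21: reaches L-position 16 → W
n=22: reaches L-position 17 → W
The losing starting values of n are exactly the entries labelled L in this table (10 of them).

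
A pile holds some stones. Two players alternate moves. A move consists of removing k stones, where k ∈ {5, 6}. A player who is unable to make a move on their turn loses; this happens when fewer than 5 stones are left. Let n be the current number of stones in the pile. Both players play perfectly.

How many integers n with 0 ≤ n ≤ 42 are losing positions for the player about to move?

20

Positions with no move are L. A position that does have a move is losing for the player to move precisely when every available move leads to a winning position for the opponent. Fill in the labels:
n=0: no move → L
n=1: no move → L
n=2: no move → L
n=3: no move → L
n=4: no move → L
n=5: reaches L-position 0 → W
n=6: reaches L-position 1 → W
n=7: reaches L-position 2 → W
n=8: reaches L-position 3 → W
n=9: reaches L-position 4 → W
n=10: reaches L-position 4 → W
n=11: only reaches 6(W), 5(W), all W → L
n=12: only reaches 7(W), 6(W), all W → L
n=13: only reaches 8(W), 7(W), all W → L
n=14: only reaches 9(W), 8(W), all W → L
n=15: only reaches 10(W), 9(W), all W → L
n=16: reaches L-position 11 → W
n=17: reaches L-position 12 → W
n=18: reaches L-position 13 → W
n=19: reaches L-position 14 → W
n=20: reaches L-position 15 → W
n=21: reaches L-position 15 → W
n=22: only reaches 17(W), 16(W), all W → L
n=23: only reaches 18(W), 17(W), all W → L
n=24: only reaches 19(W), 18(W), all W → L
n=25: only reaches 20(W), 19(W), all W → L
n=26: only reaches 21(W), 20(W), all W → L
n=27: reaches L-position 22 → W
n=28: reaches L-position 23 → W
n=29: reaches L-position 24 → W
n=30: reaches L-position 25 → W
n=31: reaches L-position 26 → W
n=32: reaches L-position 26 → W
n=33: only reaches 28(W), 27(W), all W → L
n=34: only reaches 29(W), 28(W), all W → L
n=35: only reaches 30(W), 29(W), all W → L
n=36: only reaches 31(W), 30(W), all W → L
n=37: only reaches 32(W), 31(W), all W → L
n=38: reaches L-position 33 → W
n=39: reaches L-position 34 → W
n=40: reaches L-position 35 → W
n=41: reaches L-position 36 → W
n=42: reaches L-position 37 → W
L entries with 0 ≤ n ≤ 42: n = 0, 1, 2, 3, 4, 11, 12, 13, 14, 15, 22, 23, 24, 25, 26, 33, 34, 35, 36, 37; that makes 20.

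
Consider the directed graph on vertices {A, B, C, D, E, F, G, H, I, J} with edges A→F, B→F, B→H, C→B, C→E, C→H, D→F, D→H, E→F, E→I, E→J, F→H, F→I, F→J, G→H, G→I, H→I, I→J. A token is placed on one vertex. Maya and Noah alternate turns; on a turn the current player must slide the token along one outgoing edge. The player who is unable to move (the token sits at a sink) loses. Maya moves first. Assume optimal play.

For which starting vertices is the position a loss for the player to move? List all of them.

A, H, J

Work bottom-up. With no move the player to move loses. Otherwise the position is W if at least one move leads to an L position for the opponent, and L if every move leads to a W.
Every edge goes from a vertex to one that appears earlier in the order J, I, H, F, G, B, D, E, C, A, so processing vertices in that order labels each vertex after all of its successors.
J: no outgoing edge → L
I: reaches L-position J → W
H: only reaches I(W), which is W → L
F: reaches L-position H → W
G: reaches L-position H → W
B: reaches L-position H → W
D: reaches L-position H → W
E: reaches L-position J → W
C: reaches L-position H → W
A: only reaches F(W), which is W → L
The losing starting vertices are exactly the entries labelled L in this table (3 of them).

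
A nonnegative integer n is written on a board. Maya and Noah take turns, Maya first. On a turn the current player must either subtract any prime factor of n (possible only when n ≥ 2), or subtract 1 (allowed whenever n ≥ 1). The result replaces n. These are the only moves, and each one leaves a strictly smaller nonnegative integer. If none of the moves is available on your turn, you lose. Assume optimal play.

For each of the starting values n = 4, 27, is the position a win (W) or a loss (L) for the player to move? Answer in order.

Positions with no move are L. A position that does have a move is losing for the player to move precisely when every available move leads to a winning position for the opponent. Fill in the labels:
n=0: no move → L
n=1: reaches L-position 0 → W
n=2: reaches L-position 0 → W
n=3: reaches L-position 0 → W
n=4: only reaches 2(W), 3(W), all W → L
n=5: reaches L-position 0 → W
n=6: reaches L-position 4 → W
n=7: reaches L-position 0 → W
n=8: only reaches 6(W), 7(W), all W → L
n=9: reaches L-position 8 → W
n=10: reaches L-position 8 → W
n=11: reaches L-position 0 → W
n=12: only reaches 9(W), 10(W), 11(W), all W → L
n=13: reaches L-position 0 → W
n=14: reaches L-position 12 → W
n=15: reaches L-position 12 → W
n=16: only reaches 14(W), 15(W), all W → L
n=17: reaches L-position 0 → W
n=18: reaches L-position 16 → W
n=19: reaches L-position 0 → W
n=20: only reaches 15(W), 18(W), 19(W), all W → L
n=21: reaches L-position 20 → W
n=22: reaches L-position 20 → W
n=23: reaches L-position 0 → W
n=24: only reaches 21(W), 22(W), 23(W), all W → L
n=25: reaches L-position 20 → W
n=26: reaches L-position 24 → W
n=27: reaches L-position 24 → W

4: L, 27: W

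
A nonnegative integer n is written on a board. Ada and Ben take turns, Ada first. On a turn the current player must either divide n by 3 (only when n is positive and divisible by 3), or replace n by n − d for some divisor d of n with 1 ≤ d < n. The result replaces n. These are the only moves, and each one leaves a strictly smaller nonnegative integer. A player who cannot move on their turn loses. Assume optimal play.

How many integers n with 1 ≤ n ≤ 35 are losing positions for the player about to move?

13

Build the W/L table. Terminal = L. A non-terminal position is W if it has a move to some L; otherwise it is L.
n=0: no move → L
n=1: no move → L
n=2: reaches L-position 1 → W
n=3: reaches L-position 1 → W
n=4: only reaches 2(W), 3(W), all W → L
n=5: reaches L-position 4 → W
n=6: reaches L-position 4 → W
n=7: only reaches 6(W), which is W → L
n=8: reaches L-position 4 → W
n=9: only reaches 3(W), 6(W), 8(W), all W → L
n=10: reaches L-position 9 → W
n=11: only reaches 10(W), which is W → L
n=12: reaches L-position 4 → W
n=13: only reaches 12(W), which is W → L
n=14: reaches L-position 7 → W
n=15: only reaches 5(W), 10(W), 12(W), 14(W), all W → L
n=16: reaches L-position 15 → W
n=17: only reaches 16(W), which is W → L
n=18: reaches L-position 9 → W
n=19: only reaches 18(W), which is W → L
n=20: reaches L-position 15 → W
n=21: reaches L-position 7 → W
n=22: reaches L-position 11 → W
n=23: only reaches 22(W), which is W → L
n=24: reaches L-position 23 → W
n=25: only reaches 20(W), 24(W), all W → L
n=26: reaches L-position 13 → W
n=27: reaches L-position 9 → W
n=28: only reaches 14(W), 21(W), 24(W), 26(W), 27(W), all W → L
n=29: reaches L-position 28 → W
n=30: reaches L-position 15 → W
n=31: only reaches 30(W), which is W → L
n=32: reaches L-position 28 → W
n=33: reaches L-position 11 → W
n=34: reaches L-position 17 → W
n=35: reaches L-position 28 → W
L entries with 1 ≤ n ≤ 35 (n=0 is outside the asked range and is not counted): n = 1, 4, 7, 9, 11, 13, 15, 17, 19, 23, 25, 28, 31; that makes 13.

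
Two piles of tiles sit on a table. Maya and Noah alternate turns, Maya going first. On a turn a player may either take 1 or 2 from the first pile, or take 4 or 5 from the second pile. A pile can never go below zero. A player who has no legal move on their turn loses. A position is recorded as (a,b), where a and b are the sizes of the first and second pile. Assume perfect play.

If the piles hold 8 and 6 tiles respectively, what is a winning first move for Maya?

Move to (7,6).

Classify positions by backward induction: terminal positions (no move available) are L. From any other position, the mover wins iff some move reaches an L.
No move ever increases a pile, so every position that can arise here has a ≤ 8 and b ≤ 6; it is enough to label the cells with 0 ≤ a ≤ 8 and 0 ≤ b ≤ 6.
Every move lowers a or b (never raises either), so fill the grid row by row in increasing a, and left to right within a row: each cell's successors are then already labelled.
      b=0  b=1  b=2  b=3  b=4  b=5  b=6
a=0:    L    L    L    L    W    W    W
a=1:    W    W    W    W    L    L    L
a=2:    W    W    W    W    W    W    W
a=3:    L    L    L    L    W    W    W
a=4:    W    W    W    W    L    L    L
a=5:    W    W    W    W    W    W    W
a=6:    L    L    L    L    W    W    W
a=7:    W    W    W    W    L    L    L
a=8:    W    W    W    W    W    W    W
Cells with no legal move (terminal, hence L): (0,0), (0,1), (0,2), (0,3).
The remaining L cells, each justified by listing all of its moves:
(1,4): only reaches (0,4)(W), (1,0)(W), all W → L
(1,5): only reaches (0,5)(W), (1,1)(W), (1,0)(W), all W → L
(1,6): only reaches (0,6)(W), (1,2)(W), (1,1)(W), all W → L
(3,0): only reaches (2,0)(W), (1,0)(W), all W → L
(3,1): only reaches (2,1)(W), (1,1)(W), all W → L
(3,2): only reaches (2,2)(W), (1,2)(W), all W → L
(3,3): only reaches (2,3)(W), (1,3)(W), all W → L
(4,4): only reaches (3,4)(W), (2,4)(W), (4,0)(W), all W → L
(4,5): only reaches (3,5)(W), (2,5)(W), (4,1)(W), (4,0)(W), all W → L
(4,6): only reaches (3,6)(W), (2,6)(W), (4,2)(W), (4,1)(W), all W → L
(6,0): only reaches (5,0)(W), (4,0)(W), all W → L
(6,1): only reaches (5,1)(W), (4,1)(W), all W → L
(6,2): only reaches (5,2)(W), (4,2)(W), all W → L
(6,3): only reaches (5,3)(W), (4,3)(W), all W → L
(7,4): only reaches (6,4)(W), (5,4)(W), (7,0)(W), all W → L
(7,5): only reaches (6,5)(W), (5,5)(W), (7,1)(W), (7,0)(W), all W → L
(7,6): only reaches (6,6)(W), (5,6)(W), (7,2)(W), (7,1)(W), all W → L
Every other cell has at least one move into one of the L cells above, so it is W.
From (8,6), the L positions reachable in one move are: (7,6).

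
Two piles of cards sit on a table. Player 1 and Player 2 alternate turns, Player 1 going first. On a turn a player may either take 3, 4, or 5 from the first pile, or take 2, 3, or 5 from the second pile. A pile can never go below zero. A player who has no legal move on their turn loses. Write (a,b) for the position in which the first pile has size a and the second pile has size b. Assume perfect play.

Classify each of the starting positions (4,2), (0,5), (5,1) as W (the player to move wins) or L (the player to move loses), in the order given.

Build the W/L table. Terminal = L. A non-terminal position is W if it has a move to some L; otherwise it is L.
No move ever increases a pile, so every position that can arise here has a ≤ 5 and b ≤ 5; it is enough to label the cells with 0 ≤ a ≤ 5 and 0 ≤ b ≤ 5.
Every move lowers a or b (never raises either), so fill the grid row by row in increasing a, and left to right within a row: each cell's successors are then already labelled.
      b=0  b=1  b=2  b=3  b=4  b=5
a=0:    L    L    W    W    W    W
a=1:    L    L    W    W    W    W
a=2:    L    L    W    W    W    W
a=3:    W    W    L    L    W    W
a=4:    W    W    L    L    W    W
a=5:    W    W    L    L    W    W
Cells with no legal move (terminal, hence L): (0,0), (0,1), (1,0), (1,1), (2,0), (2,1).
The remaining L cells, each justified by listing all of its moves:
(3,2): moves to (0,2)(W), (3,0)(W); every one is W ⇒ L
(3,3): moves to (0,3)(W), (3,1)(W), (3,0)(W); every one is W ⇒ L
(4,2): moves to (1,2)(W), (0,2)(W), (4,0)(W); every one is W ⇒ L
(4,3): moves to (1,3)(W), (0,3)(W), (4,1)(W), (4,0)(W); every one is W ⇒ L
(5,2): moves to (2,2)(W), (1,2)(W), (0,2)(W), (5,0)(W); every one is W ⇒ L
(5,3): moves to (2,3)(W), (1,3)(W), (0,3)(W), (5,1)(W), (5,0)(W); every one is W ⇒ L
Every other cell has at least one move into one of the L cells above, so it is W.
(4,2): one of the L cells justified above, so L
(0,5): the move to (0,0) reaches an L cell, so W
(5,1): the move to (2,1) reaches an L cell, so W

(4,2): L, (0,5): W, (5,1): W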